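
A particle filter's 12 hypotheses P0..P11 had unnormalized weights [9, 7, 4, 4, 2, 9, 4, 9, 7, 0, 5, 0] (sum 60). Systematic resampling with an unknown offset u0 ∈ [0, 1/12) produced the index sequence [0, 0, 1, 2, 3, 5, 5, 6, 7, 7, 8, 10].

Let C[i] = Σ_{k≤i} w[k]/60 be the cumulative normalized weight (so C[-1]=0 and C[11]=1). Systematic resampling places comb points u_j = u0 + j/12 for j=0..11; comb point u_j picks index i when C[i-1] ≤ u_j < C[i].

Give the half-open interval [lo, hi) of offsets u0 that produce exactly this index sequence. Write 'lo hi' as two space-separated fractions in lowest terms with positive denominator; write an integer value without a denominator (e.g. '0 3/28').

1/60 1/20

C = [3/20, 4/15, 1/3, 2/5, 13/30, 7/12, 13/20, 4/5, 11/12, 11/12, 1, 1]
j=0 picked index 0: u0 ∈ [0, 3/20)
j=1 picked index 0: u0 ∈ [-1/12, 1/15)
j=2 picked index 1: u0 ∈ [-1/60, 1/10)
j=3 picked index 2: u0 ∈ [1/60, 1/12)
j=4 picked index 3: u0 ∈ [0, 1/15)
j=5 picked index 5: u0 ∈ [1/60, 1/6)
j=6 picked index 5: u0 ∈ [-1/15, 1/12)
j=7 picked index 6: u0 ∈ [0, 1/15)
j=8 picked index 7: u0 ∈ [-1/60, 2/15)
j=9 picked index 7: u0 ∈ [-1/10, 1/20)
j=10 picked index 8: u0 ∈ [-1/30, 1/12)
j=11 picked index 10: u0 ∈ [0, 1/12)
intersection: [1/60, 1/20)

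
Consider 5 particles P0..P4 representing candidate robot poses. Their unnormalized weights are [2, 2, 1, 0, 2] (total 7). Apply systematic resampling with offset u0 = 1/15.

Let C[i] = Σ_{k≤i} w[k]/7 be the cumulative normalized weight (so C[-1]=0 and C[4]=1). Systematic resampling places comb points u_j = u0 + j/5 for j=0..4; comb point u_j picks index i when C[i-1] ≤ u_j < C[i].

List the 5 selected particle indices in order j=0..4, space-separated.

C = [2/7, 4/7, 5/7, 5/7, 1]
j=0: u_0=1/15 ∈ [0, 2/7) → index 0
j=1: u_1=4/15 ∈ [0, 2/7) → index 0
j=2: u_2=7/15 ∈ [2/7, 4/7) → index 1
j=3: u_3=2/3 ∈ [4/7, 5/7) → index 2
j=4: u_4=13/15 ∈ [5/7, 1) → index 4

0 0 1 2 4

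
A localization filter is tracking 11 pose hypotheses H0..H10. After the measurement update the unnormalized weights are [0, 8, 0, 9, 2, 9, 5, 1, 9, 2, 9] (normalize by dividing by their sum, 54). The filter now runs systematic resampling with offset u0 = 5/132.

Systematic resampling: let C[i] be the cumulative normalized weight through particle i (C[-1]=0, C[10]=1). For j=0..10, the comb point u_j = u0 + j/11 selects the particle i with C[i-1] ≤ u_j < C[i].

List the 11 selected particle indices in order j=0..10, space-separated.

C = [0, 4/27, 4/27, 17/54, 19/54, 14/27, 11/18, 17/27, 43/54, 5/6, 1]
j=0: u_0=5/132 ∈ [0, 4/27) → index 1
j=1: u_1=17/132 ∈ [0, 4/27) → index 1
j=2: u_2=29/132 ∈ [4/27, 17/54) → index 3
j=3: u_3=41/132 ∈ [4/27, 17/54) → index 3
j=4: u_4=53/132 ∈ [19/54, 14/27) → index 5
j=5: u_5=65/132 ∈ [19/54, 14/27) → index 5
j=6: u_6=7/12 ∈ [14/27, 11/18) → index 6
j=7: u_7=89/132 ∈ [17/27, 43/54) → index 8
j=8: u_8=101/132 ∈ [17/27, 43/54) → index 8
j=9: u_9=113/132 ∈ [5/6, 1) → index 10
j=10: u_10=125/132 ∈ [5/6, 1) → index 10

1 1 3 3 5 5 6 8 8 10 10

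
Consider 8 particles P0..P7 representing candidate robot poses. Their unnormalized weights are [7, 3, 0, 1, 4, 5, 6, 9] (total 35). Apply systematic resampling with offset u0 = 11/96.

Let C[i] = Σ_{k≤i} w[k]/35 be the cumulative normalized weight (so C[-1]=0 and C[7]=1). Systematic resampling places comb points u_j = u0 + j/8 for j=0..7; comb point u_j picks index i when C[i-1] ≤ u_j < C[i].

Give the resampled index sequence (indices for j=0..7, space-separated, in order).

C = [1/5, 2/7, 2/7, 11/35, 3/7, 4/7, 26/35, 1]
j=0: u_0=11/96 ∈ [0, 1/5) → index 0
j=1: u_1=23/96 ∈ [1/5, 2/7) → index 1
j=2: u_2=35/96 ∈ [11/35, 3/7) → index 4
j=3: u_3=47/96 ∈ [3/7, 4/7) → index 5
j=4: u_4=59/96 ∈ [4/7, 26/35) → index 6
j=5: u_5=71/96 ∈ [4/7, 26/35) → index 6
j=6: u_6=83/96 ∈ [26/35, 1) → index 7
j=7: u_7=95/96 ∈ [26/35, 1) → index 7

0 1 4 5 6 6 7 7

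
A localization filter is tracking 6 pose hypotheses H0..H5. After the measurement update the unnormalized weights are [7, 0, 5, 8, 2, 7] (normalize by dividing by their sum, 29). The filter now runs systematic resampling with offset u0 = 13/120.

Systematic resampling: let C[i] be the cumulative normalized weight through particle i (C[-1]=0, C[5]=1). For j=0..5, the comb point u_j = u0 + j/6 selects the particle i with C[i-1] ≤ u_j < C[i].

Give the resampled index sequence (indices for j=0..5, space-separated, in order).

C = [7/29, 7/29, 12/29, 20/29, 22/29, 1]
j=0: u_0=13/120 ∈ [0, 7/29) → index 0
j=1: u_1=11/40 ∈ [7/29, 12/29) → index 2
j=2: u_2=53/120 ∈ [12/29, 20/29) → index 3
j=3: u_3=73/120 ∈ [12/29, 20/29) → index 3
j=4: u_4=31/40 ∈ [22/29, 1) → index 5
j=5: u_5=113/120 ∈ [22/29, 1) → index 5

0 2 3 3 5 5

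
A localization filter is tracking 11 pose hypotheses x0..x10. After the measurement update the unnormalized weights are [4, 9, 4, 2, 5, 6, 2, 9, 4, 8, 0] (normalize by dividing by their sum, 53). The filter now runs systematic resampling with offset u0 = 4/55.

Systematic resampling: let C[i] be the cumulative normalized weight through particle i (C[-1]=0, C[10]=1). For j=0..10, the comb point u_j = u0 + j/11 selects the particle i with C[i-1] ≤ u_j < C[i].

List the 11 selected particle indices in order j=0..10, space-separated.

C = [4/53, 13/53, 17/53, 19/53, 24/53, 30/53, 32/53, 41/53, 45/53, 1, 1]
j=0: u_0=4/55 ∈ [0, 4/53) → index 0
j=1: u_1=9/55 ∈ [4/53, 13/53) → index 1
j=2: u_2=14/55 ∈ [13/53, 17/53) → index 2
j=3: u_3=19/55 ∈ [17/53, 19/53) → index 3
j=4: u_4=24/55 ∈ [19/53, 24/53) → index 4
j=5: u_5=29/55 ∈ [24/53, 30/53) → index 5
j=6: u_6=34/55 ∈ [32/53, 41/53) → index 7
j=7: u_7=39/55 ∈ [32/53, 41/53) → index 7
j=8: u_8=4/5 ∈ [41/53, 45/53) → index 8
j=9: u_9=49/55 ∈ [45/53, 1) → index 9
j=10: u_10=54/55 ∈ [45/53, 1) → index 9

0 1 2 3 4 5 7 7 8 9 9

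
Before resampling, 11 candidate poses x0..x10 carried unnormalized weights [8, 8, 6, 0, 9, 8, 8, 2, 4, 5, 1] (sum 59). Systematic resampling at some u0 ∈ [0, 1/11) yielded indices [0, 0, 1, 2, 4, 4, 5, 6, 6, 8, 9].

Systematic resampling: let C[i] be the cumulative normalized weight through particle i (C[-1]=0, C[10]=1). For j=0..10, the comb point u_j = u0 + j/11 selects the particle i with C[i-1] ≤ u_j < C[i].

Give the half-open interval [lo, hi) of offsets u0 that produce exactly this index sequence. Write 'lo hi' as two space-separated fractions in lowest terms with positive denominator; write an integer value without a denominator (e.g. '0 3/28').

C = [8/59, 16/59, 22/59, 22/59, 31/59, 39/59, 47/59, 49/59, 53/59, 58/59, 1]
j=0 picked index 0: u0 ∈ [0, 8/59)
j=1 picked index 0: u0 ∈ [-1/11, 29/649)
j=2 picked index 1: u0 ∈ [-30/649, 58/649)
j=3 picked index 2: u0 ∈ [-1/649, 65/649)
j=4 picked index 4: u0 ∈ [6/649, 105/649)
j=5 picked index 4: u0 ∈ [-53/649, 46/649)
j=6 picked index 5: u0 ∈ [-13/649, 75/649)
j=7 picked index 6: u0 ∈ [16/649, 104/649)
j=8 picked index 6: u0 ∈ [-43/649, 45/649)
j=9 picked index 8: u0 ∈ [8/649, 52/649)
j=10 picked index 9: u0 ∈ [-7/649, 48/649)
intersection: [16/649, 29/649)

16/649 29/649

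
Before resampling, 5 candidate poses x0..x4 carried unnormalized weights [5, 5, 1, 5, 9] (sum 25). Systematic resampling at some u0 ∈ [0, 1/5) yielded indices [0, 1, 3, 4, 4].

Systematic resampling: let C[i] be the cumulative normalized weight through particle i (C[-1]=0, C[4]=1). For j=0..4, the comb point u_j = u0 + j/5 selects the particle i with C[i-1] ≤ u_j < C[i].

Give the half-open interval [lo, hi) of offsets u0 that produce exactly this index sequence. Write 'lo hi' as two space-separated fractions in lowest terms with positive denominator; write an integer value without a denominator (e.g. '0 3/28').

C = [1/5, 2/5, 11/25, 16/25, 1]
j=0 picked index 0: u0 ∈ [0, 1/5)
j=1 picked index 1: u0 ∈ [0, 1/5)
j=2 picked index 3: u0 ∈ [1/25, 6/25)
j=3 picked index 4: u0 ∈ [1/25, 2/5)
j=4 picked index 4: u0 ∈ [-4/25, 1/5)
intersection: [1/25, 1/5)

1/25 1/5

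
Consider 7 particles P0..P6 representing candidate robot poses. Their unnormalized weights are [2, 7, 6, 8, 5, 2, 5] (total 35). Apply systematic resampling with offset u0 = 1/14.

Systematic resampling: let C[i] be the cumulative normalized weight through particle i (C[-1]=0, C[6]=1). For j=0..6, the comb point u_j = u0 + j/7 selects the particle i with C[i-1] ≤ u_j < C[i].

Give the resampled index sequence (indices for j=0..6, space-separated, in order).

C = [2/35, 9/35, 3/7, 23/35, 4/5, 6/7, 1]
j=0: u_0=1/14 ∈ [2/35, 9/35) → index 1
j=1: u_1=3/14 ∈ [2/35, 9/35) → index 1
j=2: u_2=5/14 ∈ [9/35, 3/7) → index 2
j=3: u_3=1/2 ∈ [3/7, 23/35) → index 3
j=4: u_4=9/14 ∈ [3/7, 23/35) → index 3
j=5: u_5=11/14 ∈ [23/35, 4/5) → index 4
j=6: u_6=13/14 ∈ [6/7, 1) → index 6

1 1 2 3 3 4 6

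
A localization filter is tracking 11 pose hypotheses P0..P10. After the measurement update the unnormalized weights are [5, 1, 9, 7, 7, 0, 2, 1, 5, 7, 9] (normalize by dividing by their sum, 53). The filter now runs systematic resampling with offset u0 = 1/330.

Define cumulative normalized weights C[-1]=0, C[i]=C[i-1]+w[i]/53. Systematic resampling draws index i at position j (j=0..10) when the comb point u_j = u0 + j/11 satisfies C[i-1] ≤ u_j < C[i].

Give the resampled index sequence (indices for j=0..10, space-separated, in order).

C = [5/53, 6/53, 15/53, 22/53, 29/53, 29/53, 31/53, 32/53, 37/53, 44/53, 1]
j=0: u_0=1/330 ∈ [0, 5/53) → index 0
j=1: u_1=31/330 ∈ [0, 5/53) → index 0
j=2: u_2=61/330 ∈ [6/53, 15/53) → index 2
j=3: u_3=91/330 ∈ [6/53, 15/53) → index 2
j=4: u_4=11/30 ∈ [15/53, 22/53) → index 3
j=5: u_5=151/330 ∈ [22/53, 29/53) → index 4
j=6: u_6=181/330 ∈ [29/53, 31/53) → index 6
j=7: u_7=211/330 ∈ [32/53, 37/53) → index 8
j=8: u_8=241/330 ∈ [37/53, 44/53) → index 9
j=9: u_9=271/330 ∈ [37/53, 44/53) → index 9
j=10: u_10=301/330 ∈ [44/53, 1) → index 10

0 0 2 2 3 4 6 8 9 9 10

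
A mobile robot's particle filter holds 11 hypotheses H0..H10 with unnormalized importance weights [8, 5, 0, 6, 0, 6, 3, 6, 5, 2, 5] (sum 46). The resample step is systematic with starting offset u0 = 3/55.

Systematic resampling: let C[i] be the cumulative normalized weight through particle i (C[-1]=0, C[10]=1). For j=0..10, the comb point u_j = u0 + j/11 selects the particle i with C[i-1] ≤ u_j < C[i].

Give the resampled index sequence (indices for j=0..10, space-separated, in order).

C = [4/23, 13/46, 13/46, 19/46, 19/46, 25/46, 14/23, 17/23, 39/46, 41/46, 1]
j=0: u_0=3/55 ∈ [0, 4/23) → index 0
j=1: u_1=8/55 ∈ [0, 4/23) → index 0
j=2: u_2=13/55 ∈ [4/23, 13/46) → index 1
j=3: u_3=18/55 ∈ [13/46, 19/46) → index 3
j=4: u_4=23/55 ∈ [19/46, 25/46) → index 5
j=5: u_5=28/55 ∈ [19/46, 25/46) → index 5
j=6: u_6=3/5 ∈ [25/46, 14/23) → index 6
j=7: u_7=38/55 ∈ [14/23, 17/23) → index 7
j=8: u_8=43/55 ∈ [17/23, 39/46) → index 8
j=9: u_9=48/55 ∈ [39/46, 41/46) → index 9
j=10: u_10=53/55 ∈ [41/46, 1) → index 10

0 0 1 3 5 5 6 7 8 9 10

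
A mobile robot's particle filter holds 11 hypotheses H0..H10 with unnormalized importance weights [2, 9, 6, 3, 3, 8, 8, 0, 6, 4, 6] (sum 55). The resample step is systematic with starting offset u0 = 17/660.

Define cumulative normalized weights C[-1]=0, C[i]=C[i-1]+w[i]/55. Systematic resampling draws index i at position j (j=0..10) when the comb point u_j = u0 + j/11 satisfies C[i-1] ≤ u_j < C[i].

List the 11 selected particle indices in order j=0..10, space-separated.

0 1 2 2 4 5 6 6 8 9 10

C = [2/55, 1/5, 17/55, 4/11, 23/55, 31/55, 39/55, 39/55, 9/11, 49/55, 1]
j=0: u_0=17/660 ∈ [0, 2/55) → index 0
j=1: u_1=7/60 ∈ [2/55, 1/5) → index 1
j=2: u_2=137/660 ∈ [1/5, 17/55) → index 2
j=3: u_3=197/660 ∈ [1/5, 17/55) → index 2
j=4: u_4=257/660 ∈ [4/11, 23/55) → index 4
j=5: u_5=317/660 ∈ [23/55, 31/55) → index 5
j=6: u_6=377/660 ∈ [31/55, 39/55) → index 6
j=7: u_7=437/660 ∈ [31/55, 39/55) → index 6
j=8: u_8=497/660 ∈ [39/55, 9/11) → index 8
j=9: u_9=557/660 ∈ [9/11, 49/55) → index 9
j=10: u_10=617/660 ∈ [49/55, 1) → index 10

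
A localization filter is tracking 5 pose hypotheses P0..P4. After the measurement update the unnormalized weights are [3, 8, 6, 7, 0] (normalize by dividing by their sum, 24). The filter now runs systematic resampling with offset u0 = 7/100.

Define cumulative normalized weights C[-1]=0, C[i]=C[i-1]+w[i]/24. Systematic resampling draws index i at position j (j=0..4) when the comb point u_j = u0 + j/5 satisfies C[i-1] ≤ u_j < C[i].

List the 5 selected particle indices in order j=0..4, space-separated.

0 1 2 2 3

C = [1/8, 11/24, 17/24, 1, 1]
j=0: u_0=7/100 ∈ [0, 1/8) → index 0
j=1: u_1=27/100 ∈ [1/8, 11/24) → index 1
j=2: u_2=47/100 ∈ [11/24, 17/24) → index 2
j=3: u_3=67/100 ∈ [11/24, 17/24) → index 2
j=4: u_4=87/100 ∈ [17/24, 1) → index 3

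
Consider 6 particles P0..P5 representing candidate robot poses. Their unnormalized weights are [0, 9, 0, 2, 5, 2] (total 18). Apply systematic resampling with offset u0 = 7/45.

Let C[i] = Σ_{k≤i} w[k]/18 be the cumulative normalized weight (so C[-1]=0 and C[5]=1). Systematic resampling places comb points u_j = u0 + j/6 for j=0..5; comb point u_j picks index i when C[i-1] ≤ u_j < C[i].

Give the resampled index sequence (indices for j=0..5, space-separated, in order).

C = [0, 1/2, 1/2, 11/18, 8/9, 1]
j=0: u_0=7/45 ∈ [0, 1/2) → index 1
j=1: u_1=29/90 ∈ [0, 1/2) → index 1
j=2: u_2=22/45 ∈ [0, 1/2) → index 1
j=3: u_3=59/90 ∈ [11/18, 8/9) → index 4
j=4: u_4=37/45 ∈ [11/18, 8/9) → index 4
j=5: u_5=89/90 ∈ [8/9, 1) → index 5

1 1 1 4 4 5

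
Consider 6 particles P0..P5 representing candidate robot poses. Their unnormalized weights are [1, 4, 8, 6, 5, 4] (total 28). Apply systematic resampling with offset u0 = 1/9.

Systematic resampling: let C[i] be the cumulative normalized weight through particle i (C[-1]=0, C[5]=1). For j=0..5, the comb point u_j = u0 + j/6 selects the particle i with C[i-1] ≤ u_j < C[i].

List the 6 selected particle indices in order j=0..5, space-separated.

C = [1/28, 5/28, 13/28, 19/28, 6/7, 1]
j=0: u_0=1/9 ∈ [1/28, 5/28) → index 1
j=1: u_1=5/18 ∈ [5/28, 13/28) → index 2
j=2: u_2=4/9 ∈ [5/28, 13/28) → index 2
j=3: u_3=11/18 ∈ [13/28, 19/28) → index 3
j=4: u_4=7/9 ∈ [19/28, 6/7) → index 4
j=5: u_5=17/18 ∈ [6/7, 1) → index 5

1 2 2 3 4 5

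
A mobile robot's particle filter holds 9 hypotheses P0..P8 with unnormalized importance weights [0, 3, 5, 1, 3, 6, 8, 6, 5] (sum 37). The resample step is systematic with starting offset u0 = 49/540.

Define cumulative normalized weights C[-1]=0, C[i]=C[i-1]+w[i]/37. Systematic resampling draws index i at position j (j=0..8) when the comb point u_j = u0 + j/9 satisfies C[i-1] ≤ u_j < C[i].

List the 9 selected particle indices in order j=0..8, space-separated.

2 2 4 5 6 6 7 8 8

C = [0, 3/37, 8/37, 9/37, 12/37, 18/37, 26/37, 32/37, 1]
j=0: u_0=49/540 ∈ [3/37, 8/37) → index 2
j=1: u_1=109/540 ∈ [3/37, 8/37) → index 2
j=2: u_2=169/540 ∈ [9/37, 12/37) → index 4
j=3: u_3=229/540 ∈ [12/37, 18/37) → index 5
j=4: u_4=289/540 ∈ [18/37, 26/37) → index 6
j=5: u_5=349/540 ∈ [18/37, 26/37) → index 6
j=6: u_6=409/540 ∈ [26/37, 32/37) → index 7
j=7: u_7=469/540 ∈ [32/37, 1) → index 8
j=8: u_8=529/540 ∈ [32/37, 1) → index 8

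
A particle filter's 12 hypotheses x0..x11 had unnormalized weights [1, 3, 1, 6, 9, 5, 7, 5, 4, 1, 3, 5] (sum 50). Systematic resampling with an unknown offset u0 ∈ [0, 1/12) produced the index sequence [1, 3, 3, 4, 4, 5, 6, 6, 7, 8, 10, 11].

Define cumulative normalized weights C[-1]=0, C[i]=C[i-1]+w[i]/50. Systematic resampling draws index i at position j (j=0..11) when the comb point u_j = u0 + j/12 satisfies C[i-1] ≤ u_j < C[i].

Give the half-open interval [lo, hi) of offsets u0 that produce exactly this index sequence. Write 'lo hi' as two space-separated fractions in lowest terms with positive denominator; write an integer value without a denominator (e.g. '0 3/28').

1/50 4/75

C = [1/50, 2/25, 1/10, 11/50, 2/5, 1/2, 16/25, 37/50, 41/50, 21/25, 9/10, 1]
j=0 picked index 1: u0 ∈ [1/50, 2/25)
j=1 picked index 3: u0 ∈ [1/60, 41/300)
j=2 picked index 3: u0 ∈ [-1/15, 4/75)
j=3 picked index 4: u0 ∈ [-3/100, 3/20)
j=4 picked index 4: u0 ∈ [-17/150, 1/15)
j=5 picked index 5: u0 ∈ [-1/60, 1/12)
j=6 picked index 6: u0 ∈ [0, 7/50)
j=7 picked index 6: u0 ∈ [-1/12, 17/300)
j=8 picked index 7: u0 ∈ [-2/75, 11/150)
j=9 picked index 8: u0 ∈ [-1/100, 7/100)
j=10 picked index 10: u0 ∈ [1/150, 1/15)
j=11 picked index 11: u0 ∈ [-1/60, 1/12)
intersection: [1/50, 4/75)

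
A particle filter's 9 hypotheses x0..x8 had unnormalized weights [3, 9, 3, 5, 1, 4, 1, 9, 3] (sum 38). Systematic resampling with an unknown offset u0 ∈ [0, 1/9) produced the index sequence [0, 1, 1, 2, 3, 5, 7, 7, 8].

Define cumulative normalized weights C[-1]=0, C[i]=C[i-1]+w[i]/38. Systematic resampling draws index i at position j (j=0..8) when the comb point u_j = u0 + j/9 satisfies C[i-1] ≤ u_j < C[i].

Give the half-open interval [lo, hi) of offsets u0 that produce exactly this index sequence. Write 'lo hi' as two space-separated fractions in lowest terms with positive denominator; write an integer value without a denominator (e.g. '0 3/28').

C = [3/38, 6/19, 15/38, 10/19, 21/38, 25/38, 13/19, 35/38, 1]
j=0 picked index 0: u0 ∈ [0, 3/38)
j=1 picked index 1: u0 ∈ [-11/342, 35/171)
j=2 picked index 1: u0 ∈ [-49/342, 16/171)
j=3 picked index 2: u0 ∈ [-1/57, 7/114)
j=4 picked index 3: u0 ∈ [-17/342, 14/171)
j=5 picked index 5: u0 ∈ [-1/342, 35/342)
j=6 picked index 7: u0 ∈ [1/57, 29/114)
j=7 picked index 7: u0 ∈ [-16/171, 49/342)
j=8 picked index 8: u0 ∈ [11/342, 1/9)
intersection: [11/342, 7/114)

11/342 7/114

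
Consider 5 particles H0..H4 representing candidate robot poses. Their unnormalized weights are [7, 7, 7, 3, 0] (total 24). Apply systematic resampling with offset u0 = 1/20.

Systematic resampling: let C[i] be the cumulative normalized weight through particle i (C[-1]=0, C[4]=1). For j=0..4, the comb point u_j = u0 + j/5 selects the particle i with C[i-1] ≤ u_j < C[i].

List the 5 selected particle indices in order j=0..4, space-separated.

0 0 1 2 2

C = [7/24, 7/12, 7/8, 1, 1]
j=0: u_0=1/20 ∈ [0, 7/24) → index 0
j=1: u_1=1/4 ∈ [0, 7/24) → index 0
j=2: u_2=9/20 ∈ [7/24, 7/12) → index 1
j=3: u_3=13/20 ∈ [7/12, 7/8) → index 2
j=4: u_4=17/20 ∈ [7/12, 7/8) → index 2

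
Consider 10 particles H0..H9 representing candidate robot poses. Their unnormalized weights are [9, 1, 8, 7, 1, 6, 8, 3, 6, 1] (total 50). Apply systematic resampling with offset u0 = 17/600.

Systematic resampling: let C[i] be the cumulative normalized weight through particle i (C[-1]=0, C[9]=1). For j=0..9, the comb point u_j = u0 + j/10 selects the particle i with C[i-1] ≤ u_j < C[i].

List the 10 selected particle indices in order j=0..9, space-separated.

C = [9/50, 1/5, 9/25, 1/2, 13/25, 16/25, 4/5, 43/50, 49/50, 1]
j=0: u_0=17/600 ∈ [0, 9/50) → index 0
j=1: u_1=77/600 ∈ [0, 9/50) → index 0
j=2: u_2=137/600 ∈ [1/5, 9/25) → index 2
j=3: u_3=197/600 ∈ [1/5, 9/25) → index 2
j=4: u_4=257/600 ∈ [9/25, 1/2) → index 3
j=5: u_5=317/600 ∈ [13/25, 16/25) → index 5
j=6: u_6=377/600 ∈ [13/25, 16/25) → index 5
j=7: u_7=437/600 ∈ [16/25, 4/5) → index 6
j=8: u_8=497/600 ∈ [4/5, 43/50) → index 7
j=9: u_9=557/600 ∈ [43/50, 49/50) → index 8

0 0 2 2 3 5 5 6 7 8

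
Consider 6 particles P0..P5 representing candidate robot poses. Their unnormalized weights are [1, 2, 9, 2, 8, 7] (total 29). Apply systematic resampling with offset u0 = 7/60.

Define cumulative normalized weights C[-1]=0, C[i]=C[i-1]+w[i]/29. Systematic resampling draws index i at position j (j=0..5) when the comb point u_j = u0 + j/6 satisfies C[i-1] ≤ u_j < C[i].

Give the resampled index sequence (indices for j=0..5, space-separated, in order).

2 2 3 4 5 5

C = [1/29, 3/29, 12/29, 14/29, 22/29, 1]
j=0: u_0=7/60 ∈ [3/29, 12/29) → index 2
j=1: u_1=17/60 ∈ [3/29, 12/29) → index 2
j=2: u_2=9/20 ∈ [12/29, 14/29) → index 3
j=3: u_3=37/60 ∈ [14/29, 22/29) → index 4
j=4: u_4=47/60 ∈ [22/29, 1) → index 5
j=5: u_5=19/20 ∈ [22/29, 1) → index 5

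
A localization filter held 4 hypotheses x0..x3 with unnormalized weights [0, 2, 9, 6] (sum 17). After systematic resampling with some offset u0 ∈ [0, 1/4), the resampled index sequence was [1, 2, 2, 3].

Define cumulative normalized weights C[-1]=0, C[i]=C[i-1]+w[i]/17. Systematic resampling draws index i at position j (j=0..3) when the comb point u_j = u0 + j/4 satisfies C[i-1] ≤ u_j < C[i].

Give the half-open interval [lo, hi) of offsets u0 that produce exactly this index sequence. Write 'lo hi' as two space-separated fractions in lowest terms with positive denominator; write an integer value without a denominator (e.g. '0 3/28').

C = [0, 2/17, 11/17, 1]
j=0 picked index 1: u0 ∈ [0, 2/17)
j=1 picked index 2: u0 ∈ [-9/68, 27/68)
j=2 picked index 2: u0 ∈ [-13/34, 5/34)
j=3 picked index 3: u0 ∈ [-7/68, 1/4)
intersection: [0, 2/17)

0 2/17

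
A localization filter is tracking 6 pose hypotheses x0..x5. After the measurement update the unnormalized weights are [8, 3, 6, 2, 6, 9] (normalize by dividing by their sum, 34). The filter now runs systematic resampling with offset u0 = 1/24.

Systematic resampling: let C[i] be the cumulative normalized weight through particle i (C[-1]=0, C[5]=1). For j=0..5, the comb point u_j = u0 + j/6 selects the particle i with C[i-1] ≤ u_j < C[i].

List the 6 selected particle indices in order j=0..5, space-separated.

0 0 2 3 4 5

C = [4/17, 11/34, 1/2, 19/34, 25/34, 1]
j=0: u_0=1/24 ∈ [0, 4/17) → index 0
j=1: u_1=5/24 ∈ [0, 4/17) → index 0
j=2: u_2=3/8 ∈ [11/34, 1/2) → index 2
j=3: u_3=13/24 ∈ [1/2, 19/34) → index 3
j=4: u_4=17/24 ∈ [19/34, 25/34) → index 4
j=5: u_5=7/8 ∈ [25/34, 1) → index 5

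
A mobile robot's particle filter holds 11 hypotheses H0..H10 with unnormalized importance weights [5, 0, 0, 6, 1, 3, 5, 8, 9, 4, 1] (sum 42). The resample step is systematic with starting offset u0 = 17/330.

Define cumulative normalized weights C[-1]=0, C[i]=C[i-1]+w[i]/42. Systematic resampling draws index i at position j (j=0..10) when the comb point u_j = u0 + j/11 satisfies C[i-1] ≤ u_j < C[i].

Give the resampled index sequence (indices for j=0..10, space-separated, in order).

C = [5/42, 5/42, 5/42, 11/42, 2/7, 5/14, 10/21, 2/3, 37/42, 41/42, 1]
j=0: u_0=17/330 ∈ [0, 5/42) → index 0
j=1: u_1=47/330 ∈ [5/42, 11/42) → index 3
j=2: u_2=7/30 ∈ [5/42, 11/42) → index 3
j=3: u_3=107/330 ∈ [2/7, 5/14) → index 5
j=4: u_4=137/330 ∈ [5/14, 10/21) → index 6
j=5: u_5=167/330 ∈ [10/21, 2/3) → index 7
j=6: u_6=197/330 ∈ [10/21, 2/3) → index 7
j=7: u_7=227/330 ∈ [2/3, 37/42) → index 8
j=8: u_8=257/330 ∈ [2/3, 37/42) → index 8
j=9: u_9=287/330 ∈ [2/3, 37/42) → index 8
j=10: u_10=317/330 ∈ [37/42, 41/42) → index 9

0 3 3 5 6 7 7 8 8 8 9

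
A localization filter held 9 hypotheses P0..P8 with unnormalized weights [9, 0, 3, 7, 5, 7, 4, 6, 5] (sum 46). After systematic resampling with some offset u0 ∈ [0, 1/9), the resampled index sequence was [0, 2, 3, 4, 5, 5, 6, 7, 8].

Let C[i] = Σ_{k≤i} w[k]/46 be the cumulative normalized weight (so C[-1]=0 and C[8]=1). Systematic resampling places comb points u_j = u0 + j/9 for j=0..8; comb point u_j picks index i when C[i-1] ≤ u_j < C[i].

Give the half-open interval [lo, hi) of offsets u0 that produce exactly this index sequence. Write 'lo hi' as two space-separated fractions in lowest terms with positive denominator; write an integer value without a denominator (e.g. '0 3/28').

35/414 13/138

C = [9/46, 9/46, 6/23, 19/46, 12/23, 31/46, 35/46, 41/46, 1]
j=0 picked index 0: u0 ∈ [0, 9/46)
j=1 picked index 2: u0 ∈ [35/414, 31/207)
j=2 picked index 3: u0 ∈ [8/207, 79/414)
j=3 picked index 4: u0 ∈ [11/138, 13/69)
j=4 picked index 5: u0 ∈ [16/207, 95/414)
j=5 picked index 5: u0 ∈ [-7/207, 49/414)
j=6 picked index 6: u0 ∈ [1/138, 13/138)
j=7 picked index 7: u0 ∈ [-7/414, 47/414)
j=8 picked index 8: u0 ∈ [1/414, 1/9)
intersection: [35/414, 13/138)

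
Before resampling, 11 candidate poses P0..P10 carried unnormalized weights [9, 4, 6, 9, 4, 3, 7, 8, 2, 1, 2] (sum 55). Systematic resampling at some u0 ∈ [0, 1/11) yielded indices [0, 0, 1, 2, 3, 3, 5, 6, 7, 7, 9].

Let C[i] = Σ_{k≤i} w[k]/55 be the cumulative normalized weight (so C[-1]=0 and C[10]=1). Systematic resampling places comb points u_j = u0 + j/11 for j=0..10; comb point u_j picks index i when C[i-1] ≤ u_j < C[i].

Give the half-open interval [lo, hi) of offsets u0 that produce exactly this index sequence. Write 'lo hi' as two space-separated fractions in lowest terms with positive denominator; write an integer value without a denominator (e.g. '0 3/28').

2/55 3/55

C = [9/55, 13/55, 19/55, 28/55, 32/55, 7/11, 42/55, 10/11, 52/55, 53/55, 1]
j=0 picked index 0: u0 ∈ [0, 9/55)
j=1 picked index 0: u0 ∈ [-1/11, 4/55)
j=2 picked index 1: u0 ∈ [-1/55, 3/55)
j=3 picked index 2: u0 ∈ [-2/55, 4/55)
j=4 picked index 3: u0 ∈ [-1/55, 8/55)
j=5 picked index 3: u0 ∈ [-6/55, 3/55)
j=6 picked index 5: u0 ∈ [2/55, 1/11)
j=7 picked index 6: u0 ∈ [0, 7/55)
j=8 picked index 7: u0 ∈ [2/55, 2/11)
j=9 picked index 7: u0 ∈ [-3/55, 1/11)
j=10 picked index 9: u0 ∈ [2/55, 3/55)
intersection: [2/55, 3/55)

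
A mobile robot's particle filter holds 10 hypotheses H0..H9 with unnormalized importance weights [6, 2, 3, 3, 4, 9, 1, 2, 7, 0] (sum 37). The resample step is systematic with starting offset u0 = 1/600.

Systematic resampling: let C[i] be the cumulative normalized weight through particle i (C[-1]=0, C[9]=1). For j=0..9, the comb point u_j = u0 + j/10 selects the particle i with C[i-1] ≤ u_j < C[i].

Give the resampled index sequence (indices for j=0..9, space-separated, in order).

0 0 1 3 4 5 5 5 7 8

C = [6/37, 8/37, 11/37, 14/37, 18/37, 27/37, 28/37, 30/37, 1, 1]
j=0: u_0=1/600 ∈ [0, 6/37) → index 0
j=1: u_1=61/600 ∈ [0, 6/37) → index 0
j=2: u_2=121/600 ∈ [6/37, 8/37) → index 1
j=3: u_3=181/600 ∈ [11/37, 14/37) → index 3
j=4: u_4=241/600 ∈ [14/37, 18/37) → index 4
j=5: u_5=301/600 ∈ [18/37, 27/37) → index 5
j=6: u_6=361/600 ∈ [18/37, 27/37) → index 5
j=7: u_7=421/600 ∈ [18/37, 27/37) → index 5
j=8: u_8=481/600 ∈ [28/37, 30/37) → index 7
j=9: u_9=541/600 ∈ [30/37, 1) → index 8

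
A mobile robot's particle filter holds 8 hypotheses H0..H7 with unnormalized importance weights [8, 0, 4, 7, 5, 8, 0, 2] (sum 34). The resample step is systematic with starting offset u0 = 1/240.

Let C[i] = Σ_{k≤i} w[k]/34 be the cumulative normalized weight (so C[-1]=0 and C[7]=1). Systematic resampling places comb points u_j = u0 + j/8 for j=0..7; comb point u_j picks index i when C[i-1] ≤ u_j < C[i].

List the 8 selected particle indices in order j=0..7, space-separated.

0 0 2 3 3 4 5 5

C = [4/17, 4/17, 6/17, 19/34, 12/17, 16/17, 16/17, 1]
j=0: u_0=1/240 ∈ [0, 4/17) → index 0
j=1: u_1=31/240 ∈ [0, 4/17) → index 0
j=2: u_2=61/240 ∈ [4/17, 6/17) → index 2
j=3: u_3=91/240 ∈ [6/17, 19/34) → index 3
j=4: u_4=121/240 ∈ [6/17, 19/34) → index 3
j=5: u_5=151/240 ∈ [19/34, 12/17) → index 4
j=6: u_6=181/240 ∈ [12/17, 16/17) → index 5
j=7: u_7=211/240 ∈ [12/17, 16/17) → index 5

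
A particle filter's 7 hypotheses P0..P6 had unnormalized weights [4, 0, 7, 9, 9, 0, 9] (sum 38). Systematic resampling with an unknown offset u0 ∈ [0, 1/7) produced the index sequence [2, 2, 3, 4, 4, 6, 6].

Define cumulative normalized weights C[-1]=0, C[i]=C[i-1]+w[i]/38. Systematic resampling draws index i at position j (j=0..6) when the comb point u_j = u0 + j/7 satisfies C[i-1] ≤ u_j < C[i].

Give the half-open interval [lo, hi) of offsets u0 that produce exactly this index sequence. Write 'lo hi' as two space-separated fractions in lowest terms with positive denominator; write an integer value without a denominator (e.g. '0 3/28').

C = [2/19, 2/19, 11/38, 10/19, 29/38, 29/38, 1]
j=0 picked index 2: u0 ∈ [2/19, 11/38)
j=1 picked index 2: u0 ∈ [-5/133, 39/266)
j=2 picked index 3: u0 ∈ [1/266, 32/133)
j=3 picked index 4: u0 ∈ [13/133, 89/266)
j=4 picked index 4: u0 ∈ [-6/133, 51/266)
j=5 picked index 6: u0 ∈ [13/266, 2/7)
j=6 picked index 6: u0 ∈ [-25/266, 1/7)
intersection: [2/19, 1/7)

2/19 1/7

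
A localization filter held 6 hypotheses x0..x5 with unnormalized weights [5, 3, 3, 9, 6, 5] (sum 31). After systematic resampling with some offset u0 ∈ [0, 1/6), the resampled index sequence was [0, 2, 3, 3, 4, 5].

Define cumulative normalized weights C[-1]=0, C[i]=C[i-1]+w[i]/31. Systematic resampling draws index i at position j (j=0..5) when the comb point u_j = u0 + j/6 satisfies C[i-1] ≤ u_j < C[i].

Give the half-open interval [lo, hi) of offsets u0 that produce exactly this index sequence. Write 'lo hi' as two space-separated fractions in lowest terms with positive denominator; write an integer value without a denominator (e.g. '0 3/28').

C = [5/31, 8/31, 11/31, 20/31, 26/31, 1]
j=0 picked index 0: u0 ∈ [0, 5/31)
j=1 picked index 2: u0 ∈ [17/186, 35/186)
j=2 picked index 3: u0 ∈ [2/93, 29/93)
j=3 picked index 3: u0 ∈ [-9/62, 9/62)
j=4 picked index 4: u0 ∈ [-2/93, 16/93)
j=5 picked index 5: u0 ∈ [1/186, 1/6)
intersection: [17/186, 9/62)

17/186 9/62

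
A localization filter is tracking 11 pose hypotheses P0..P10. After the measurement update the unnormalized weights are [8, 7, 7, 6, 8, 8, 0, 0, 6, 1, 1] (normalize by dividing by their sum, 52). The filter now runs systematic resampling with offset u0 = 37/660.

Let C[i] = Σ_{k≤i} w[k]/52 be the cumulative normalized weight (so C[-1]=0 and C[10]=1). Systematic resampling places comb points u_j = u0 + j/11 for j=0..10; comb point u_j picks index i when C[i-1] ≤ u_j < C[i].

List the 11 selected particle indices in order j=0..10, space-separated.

0 0 1 2 2 3 4 5 5 8 9

C = [2/13, 15/52, 11/26, 7/13, 9/13, 11/13, 11/13, 11/13, 25/26, 51/52, 1]
j=0: u_0=37/660 ∈ [0, 2/13) → index 0
j=1: u_1=97/660 ∈ [0, 2/13) → index 0
j=2: u_2=157/660 ∈ [2/13, 15/52) → index 1
j=3: u_3=217/660 ∈ [15/52, 11/26) → index 2
j=4: u_4=277/660 ∈ [15/52, 11/26) → index 2
j=5: u_5=337/660 ∈ [11/26, 7/13) → index 3
j=6: u_6=397/660 ∈ [7/13, 9/13) → index 4
j=7: u_7=457/660 ∈ [9/13, 11/13) → index 5
j=8: u_8=47/60 ∈ [9/13, 11/13) → index 5
j=9: u_9=577/660 ∈ [11/13, 25/26) → index 8
j=10: u_10=637/660 ∈ [25/26, 51/52) → index 9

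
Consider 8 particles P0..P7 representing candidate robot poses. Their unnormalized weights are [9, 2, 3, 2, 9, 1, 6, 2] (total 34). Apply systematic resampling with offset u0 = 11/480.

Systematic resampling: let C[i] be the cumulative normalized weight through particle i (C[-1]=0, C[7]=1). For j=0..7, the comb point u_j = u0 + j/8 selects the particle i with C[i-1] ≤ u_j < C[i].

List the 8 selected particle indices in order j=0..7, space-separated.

C = [9/34, 11/34, 7/17, 8/17, 25/34, 13/17, 16/17, 1]
j=0: u_0=11/480 ∈ [0, 9/34) → index 0
j=1: u_1=71/480 ∈ [0, 9/34) → index 0
j=2: u_2=131/480 ∈ [9/34, 11/34) → index 1
j=3: u_3=191/480 ∈ [11/34, 7/17) → index 2
j=4: u_4=251/480 ∈ [8/17, 25/34) → index 4
j=5: u_5=311/480 ∈ [8/17, 25/34) → index 4
j=6: u_6=371/480 ∈ [13/17, 16/17) → index 6
j=7: u_7=431/480 ∈ [13/17, 16/17) → index 6

0 0 1 2 4 4 6 6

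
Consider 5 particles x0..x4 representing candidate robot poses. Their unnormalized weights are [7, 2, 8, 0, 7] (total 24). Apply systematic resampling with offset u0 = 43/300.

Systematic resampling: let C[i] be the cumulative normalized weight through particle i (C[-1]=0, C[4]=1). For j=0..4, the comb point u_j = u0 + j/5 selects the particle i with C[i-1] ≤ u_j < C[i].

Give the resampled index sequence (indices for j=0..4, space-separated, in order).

0 1 2 4 4

C = [7/24, 3/8, 17/24, 17/24, 1]
j=0: u_0=43/300 ∈ [0, 7/24) → index 0
j=1: u_1=103/300 ∈ [7/24, 3/8) → index 1
j=2: u_2=163/300 ∈ [3/8, 17/24) → index 2
j=3: u_3=223/300 ∈ [17/24, 1) → index 4
j=4: u_4=283/300 ∈ [17/24, 1) → index 4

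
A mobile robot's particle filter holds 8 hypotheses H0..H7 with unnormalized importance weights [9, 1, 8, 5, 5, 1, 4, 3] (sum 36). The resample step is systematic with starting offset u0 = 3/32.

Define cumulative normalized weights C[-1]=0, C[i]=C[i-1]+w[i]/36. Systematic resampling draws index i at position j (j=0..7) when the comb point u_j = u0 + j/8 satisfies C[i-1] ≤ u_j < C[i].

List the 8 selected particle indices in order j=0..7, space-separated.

0 0 2 2 3 4 6 7

C = [1/4, 5/18, 1/2, 23/36, 7/9, 29/36, 11/12, 1]
j=0: u_0=3/32 ∈ [0, 1/4) → index 0
j=1: u_1=7/32 ∈ [0, 1/4) → index 0
j=2: u_2=11/32 ∈ [5/18, 1/2) → index 2
j=3: u_3=15/32 ∈ [5/18, 1/2) → index 2
j=4: u_4=19/32 ∈ [1/2, 23/36) → index 3
j=5: u_5=23/32 ∈ [23/36, 7/9) → index 4
j=6: u_6=27/32 ∈ [29/36, 11/12) → index 6
j=7: u_7=31/32 ∈ [11/12, 1) → index 7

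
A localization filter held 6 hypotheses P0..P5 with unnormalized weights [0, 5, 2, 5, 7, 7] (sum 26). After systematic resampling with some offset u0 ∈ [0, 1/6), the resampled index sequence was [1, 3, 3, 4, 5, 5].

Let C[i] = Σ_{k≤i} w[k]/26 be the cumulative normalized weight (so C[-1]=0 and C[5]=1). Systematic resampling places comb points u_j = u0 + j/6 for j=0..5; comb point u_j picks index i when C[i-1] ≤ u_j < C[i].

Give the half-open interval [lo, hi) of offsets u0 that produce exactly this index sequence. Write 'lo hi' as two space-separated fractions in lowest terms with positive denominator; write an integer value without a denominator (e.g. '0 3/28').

C = [0, 5/26, 7/26, 6/13, 19/26, 1]
j=0 picked index 1: u0 ∈ [0, 5/26)
j=1 picked index 3: u0 ∈ [4/39, 23/78)
j=2 picked index 3: u0 ∈ [-5/78, 5/39)
j=3 picked index 4: u0 ∈ [-1/26, 3/13)
j=4 picked index 5: u0 ∈ [5/78, 1/3)
j=5 picked index 5: u0 ∈ [-4/39, 1/6)
intersection: [4/39, 5/39)

4/39 5/39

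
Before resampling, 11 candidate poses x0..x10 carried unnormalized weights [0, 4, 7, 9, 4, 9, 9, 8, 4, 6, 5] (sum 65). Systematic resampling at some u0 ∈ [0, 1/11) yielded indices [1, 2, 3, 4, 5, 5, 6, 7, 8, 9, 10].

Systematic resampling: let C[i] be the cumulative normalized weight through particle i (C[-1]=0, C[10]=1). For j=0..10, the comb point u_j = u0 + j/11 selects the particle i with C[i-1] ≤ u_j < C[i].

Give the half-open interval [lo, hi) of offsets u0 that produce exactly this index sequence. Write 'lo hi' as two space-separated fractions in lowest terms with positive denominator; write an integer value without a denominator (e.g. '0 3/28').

6/143 38/715

C = [0, 4/65, 11/65, 4/13, 24/65, 33/65, 42/65, 10/13, 54/65, 12/13, 1]
j=0 picked index 1: u0 ∈ [0, 4/65)
j=1 picked index 2: u0 ∈ [-21/715, 56/715)
j=2 picked index 3: u0 ∈ [-9/715, 18/143)
j=3 picked index 4: u0 ∈ [5/143, 69/715)
j=4 picked index 5: u0 ∈ [4/715, 103/715)
j=5 picked index 5: u0 ∈ [-61/715, 38/715)
j=6 picked index 6: u0 ∈ [-27/715, 72/715)
j=7 picked index 7: u0 ∈ [7/715, 19/143)
j=8 picked index 8: u0 ∈ [6/143, 74/715)
j=9 picked index 9: u0 ∈ [9/715, 15/143)
j=10 picked index 10: u0 ∈ [2/143, 1/11)
intersection: [6/143, 38/715)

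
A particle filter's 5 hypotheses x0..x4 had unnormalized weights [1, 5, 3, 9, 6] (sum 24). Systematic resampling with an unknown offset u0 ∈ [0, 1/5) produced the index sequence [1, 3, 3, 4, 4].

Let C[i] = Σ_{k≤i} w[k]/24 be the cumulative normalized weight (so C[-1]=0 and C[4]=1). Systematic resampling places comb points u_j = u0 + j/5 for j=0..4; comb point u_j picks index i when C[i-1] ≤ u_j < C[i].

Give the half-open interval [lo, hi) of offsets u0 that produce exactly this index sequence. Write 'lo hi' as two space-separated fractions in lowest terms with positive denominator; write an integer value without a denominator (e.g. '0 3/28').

7/40 1/5

C = [1/24, 1/4, 3/8, 3/4, 1]
j=0 picked index 1: u0 ∈ [1/24, 1/4)
j=1 picked index 3: u0 ∈ [7/40, 11/20)
j=2 picked index 3: u0 ∈ [-1/40, 7/20)
j=3 picked index 4: u0 ∈ [3/20, 2/5)
j=4 picked index 4: u0 ∈ [-1/20, 1/5)
intersection: [7/40, 1/5)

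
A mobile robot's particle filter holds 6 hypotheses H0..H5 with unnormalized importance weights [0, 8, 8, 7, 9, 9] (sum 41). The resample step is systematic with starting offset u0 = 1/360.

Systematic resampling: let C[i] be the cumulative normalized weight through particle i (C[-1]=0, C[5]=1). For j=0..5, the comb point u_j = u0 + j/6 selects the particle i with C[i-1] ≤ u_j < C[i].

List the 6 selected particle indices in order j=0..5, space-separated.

C = [0, 8/41, 16/41, 23/41, 32/41, 1]
j=0: u_0=1/360 ∈ [0, 8/41) → index 1
j=1: u_1=61/360 ∈ [0, 8/41) → index 1
j=2: u_2=121/360 ∈ [8/41, 16/41) → index 2
j=3: u_3=181/360 ∈ [16/41, 23/41) → index 3
j=4: u_4=241/360 ∈ [23/41, 32/41) → index 4
j=5: u_5=301/360 ∈ [32/41, 1) → index 5

1 1 2 3 4 5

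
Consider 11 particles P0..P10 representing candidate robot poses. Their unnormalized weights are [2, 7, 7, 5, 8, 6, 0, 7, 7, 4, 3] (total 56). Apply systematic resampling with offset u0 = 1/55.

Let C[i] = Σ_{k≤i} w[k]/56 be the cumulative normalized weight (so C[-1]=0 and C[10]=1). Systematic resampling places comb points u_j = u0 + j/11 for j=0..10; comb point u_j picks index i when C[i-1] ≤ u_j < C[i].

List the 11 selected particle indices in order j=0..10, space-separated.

0 1 2 3 4 4 5 7 7 8 9

C = [1/28, 9/56, 2/7, 3/8, 29/56, 5/8, 5/8, 3/4, 7/8, 53/56, 1]
j=0: u_0=1/55 ∈ [0, 1/28) → index 0
j=1: u_1=6/55 ∈ [1/28, 9/56) → index 1
j=2: u_2=1/5 ∈ [9/56, 2/7) → index 2
j=3: u_3=16/55 ∈ [2/7, 3/8) → index 3
j=4: u_4=21/55 ∈ [3/8, 29/56) → index 4
j=5: u_5=26/55 ∈ [3/8, 29/56) → index 4
j=6: u_6=31/55 ∈ [29/56, 5/8) → index 5
j=7: u_7=36/55 ∈ [5/8, 3/4) → index 7
j=8: u_8=41/55 ∈ [5/8, 3/4) → index 7
j=9: u_9=46/55 ∈ [3/4, 7/8) → index 8
j=10: u_10=51/55 ∈ [7/8, 53/56) → index 9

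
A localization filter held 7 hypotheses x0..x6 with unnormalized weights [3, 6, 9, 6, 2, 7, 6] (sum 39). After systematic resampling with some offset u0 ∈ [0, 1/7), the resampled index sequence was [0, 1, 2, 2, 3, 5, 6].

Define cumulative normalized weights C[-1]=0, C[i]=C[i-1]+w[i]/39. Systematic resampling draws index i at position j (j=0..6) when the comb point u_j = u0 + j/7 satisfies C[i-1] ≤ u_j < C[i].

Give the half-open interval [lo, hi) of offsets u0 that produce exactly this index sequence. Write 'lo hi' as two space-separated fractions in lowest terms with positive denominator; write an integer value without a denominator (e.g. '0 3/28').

C = [1/13, 3/13, 6/13, 8/13, 2/3, 11/13, 1]
j=0 picked index 0: u0 ∈ [0, 1/13)
j=1 picked index 1: u0 ∈ [-6/91, 8/91)
j=2 picked index 2: u0 ∈ [-5/91, 16/91)
j=3 picked index 2: u0 ∈ [-18/91, 3/91)
j=4 picked index 3: u0 ∈ [-10/91, 4/91)
j=5 picked index 5: u0 ∈ [-1/21, 12/91)
j=6 picked index 6: u0 ∈ [-1/91, 1/7)
intersection: [0, 3/91)

0 3/91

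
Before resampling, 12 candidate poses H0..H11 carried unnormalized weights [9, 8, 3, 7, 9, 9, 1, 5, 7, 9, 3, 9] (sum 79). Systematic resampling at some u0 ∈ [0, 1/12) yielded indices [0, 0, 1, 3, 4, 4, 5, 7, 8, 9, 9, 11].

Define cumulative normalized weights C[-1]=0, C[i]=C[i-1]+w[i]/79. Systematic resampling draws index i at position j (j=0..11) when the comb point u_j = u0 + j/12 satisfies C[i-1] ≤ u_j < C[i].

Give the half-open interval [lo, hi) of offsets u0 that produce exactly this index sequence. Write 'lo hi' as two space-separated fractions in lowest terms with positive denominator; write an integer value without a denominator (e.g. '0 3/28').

C = [9/79, 17/79, 20/79, 27/79, 36/79, 45/79, 46/79, 51/79, 58/79, 67/79, 70/79, 1]
j=0 picked index 0: u0 ∈ [0, 9/79)
j=1 picked index 0: u0 ∈ [-1/12, 29/948)
j=2 picked index 1: u0 ∈ [-25/474, 23/474)
j=3 picked index 3: u0 ∈ [1/316, 29/316)
j=4 picked index 4: u0 ∈ [2/237, 29/237)
j=5 picked index 4: u0 ∈ [-71/948, 37/948)
j=6 picked index 5: u0 ∈ [-7/158, 11/158)
j=7 picked index 7: u0 ∈ [-1/948, 59/948)
j=8 picked index 8: u0 ∈ [-5/237, 16/237)
j=9 picked index 9: u0 ∈ [-5/316, 31/316)
j=10 picked index 9: u0 ∈ [-47/474, 7/474)
j=11 picked index 11: u0 ∈ [-29/948, 1/12)
intersection: [2/237, 7/474)

2/237 7/474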